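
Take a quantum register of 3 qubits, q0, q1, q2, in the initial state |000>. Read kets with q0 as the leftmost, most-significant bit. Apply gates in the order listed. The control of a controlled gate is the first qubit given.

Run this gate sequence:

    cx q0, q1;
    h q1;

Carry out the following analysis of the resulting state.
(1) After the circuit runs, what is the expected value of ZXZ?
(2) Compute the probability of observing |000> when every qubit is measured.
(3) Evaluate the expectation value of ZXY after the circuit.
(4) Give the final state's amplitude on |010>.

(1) In the final state, ZXZ has expectation 1.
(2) The probability of measuring |000> is 1/2.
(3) The observable ZXY averages to 0.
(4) |010> carries amplitude sqrt(2)/2 in the final state.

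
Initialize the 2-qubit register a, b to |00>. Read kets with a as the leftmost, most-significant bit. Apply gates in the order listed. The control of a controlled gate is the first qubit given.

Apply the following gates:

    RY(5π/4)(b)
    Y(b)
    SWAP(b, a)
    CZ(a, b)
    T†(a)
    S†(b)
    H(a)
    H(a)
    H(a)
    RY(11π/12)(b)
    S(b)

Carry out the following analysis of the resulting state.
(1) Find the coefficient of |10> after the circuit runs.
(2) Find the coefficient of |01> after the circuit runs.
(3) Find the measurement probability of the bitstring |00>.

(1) |10> carries amplitude (-sqrt(3)*I - I - (-sqrt(2) - 1 + sqrt(3))*exp(3*I*pi/4) + sqrt(6)*I)*exp(3*I*pi/4)/8 in the final state. Key observation: the block from step 7 through step 8 cancels to the identity and can be dropped.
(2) The final state's coefficient on |01> equals (-sqrt(3) - sqrt(2) + 1 - (1 + sqrt(3) + sqrt(6))*exp(I*pi/4))*exp(3*I*pi/4)/8.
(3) A full measurement returns |00> with probability -3*sqrt(6)/32 - 3*sqrt(2)/32 + 3/8.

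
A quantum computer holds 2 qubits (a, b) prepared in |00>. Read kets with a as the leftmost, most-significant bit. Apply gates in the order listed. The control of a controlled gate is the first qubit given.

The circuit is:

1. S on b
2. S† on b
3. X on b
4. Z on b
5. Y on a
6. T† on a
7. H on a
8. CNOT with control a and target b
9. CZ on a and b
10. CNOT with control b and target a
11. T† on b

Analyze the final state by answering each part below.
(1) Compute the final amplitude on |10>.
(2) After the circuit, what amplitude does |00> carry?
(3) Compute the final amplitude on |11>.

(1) The amplitude on |10> is sqrt(2)*exp(I*pi/4)/2. Key observation: the block from step 1 through step 2 cancels to the identity and can be dropped.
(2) The amplitude on |00> is 0.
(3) |11> carries amplitude -sqrt(2)/2 in the final state.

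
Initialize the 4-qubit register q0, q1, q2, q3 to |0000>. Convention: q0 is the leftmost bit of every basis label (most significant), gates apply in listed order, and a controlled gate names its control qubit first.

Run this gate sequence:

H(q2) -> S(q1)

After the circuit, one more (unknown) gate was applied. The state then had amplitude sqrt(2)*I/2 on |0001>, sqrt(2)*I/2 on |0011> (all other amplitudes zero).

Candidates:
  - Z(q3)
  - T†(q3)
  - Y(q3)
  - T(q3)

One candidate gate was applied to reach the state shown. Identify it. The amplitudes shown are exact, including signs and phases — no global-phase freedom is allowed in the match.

It was Y(q3) that produced the state shown.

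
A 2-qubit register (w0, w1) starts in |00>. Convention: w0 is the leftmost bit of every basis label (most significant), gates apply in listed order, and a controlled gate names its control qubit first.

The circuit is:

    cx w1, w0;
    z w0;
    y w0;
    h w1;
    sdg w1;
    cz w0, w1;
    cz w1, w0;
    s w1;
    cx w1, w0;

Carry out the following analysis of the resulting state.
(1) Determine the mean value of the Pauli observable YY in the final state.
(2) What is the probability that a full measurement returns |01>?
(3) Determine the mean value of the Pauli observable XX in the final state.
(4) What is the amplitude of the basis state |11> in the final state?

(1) In the final state, YY has expectation 1.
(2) Outcome |01> occurs with probability 1/2.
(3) The observable XX averages to 1.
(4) The amplitude on |11> is 0.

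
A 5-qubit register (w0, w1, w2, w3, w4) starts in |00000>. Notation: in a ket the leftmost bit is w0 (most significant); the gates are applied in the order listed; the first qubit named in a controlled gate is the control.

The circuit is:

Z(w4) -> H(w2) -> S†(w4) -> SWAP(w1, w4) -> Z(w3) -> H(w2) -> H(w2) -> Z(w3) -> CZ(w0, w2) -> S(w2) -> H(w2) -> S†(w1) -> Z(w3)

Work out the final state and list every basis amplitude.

After the circuit, the state carries amplitude 1/2 + I/2 on |00000>, 1/2 - I/2 on |00100>, and 0 on every other basis state. Key observation: steps 5-8 multiply out to the identity, so the circuit reduces to the remaining gates.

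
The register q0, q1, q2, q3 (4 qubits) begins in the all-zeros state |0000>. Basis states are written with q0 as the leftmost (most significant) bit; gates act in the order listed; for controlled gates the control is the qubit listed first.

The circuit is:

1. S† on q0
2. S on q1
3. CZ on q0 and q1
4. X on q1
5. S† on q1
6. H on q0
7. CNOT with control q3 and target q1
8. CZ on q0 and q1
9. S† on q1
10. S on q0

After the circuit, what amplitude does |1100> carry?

|1100> carries amplitude sqrt(2)*I/2 in the final state.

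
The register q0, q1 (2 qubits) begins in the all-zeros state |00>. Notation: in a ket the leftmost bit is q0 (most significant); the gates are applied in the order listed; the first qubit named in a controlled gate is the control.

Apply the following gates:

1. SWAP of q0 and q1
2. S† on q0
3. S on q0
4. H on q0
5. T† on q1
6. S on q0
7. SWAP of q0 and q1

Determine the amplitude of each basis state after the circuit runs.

The final amplitudes are sqrt(2)/2 on |00>, sqrt(2)*I/2 on |01>, 0 on |10>, 0 on |11>.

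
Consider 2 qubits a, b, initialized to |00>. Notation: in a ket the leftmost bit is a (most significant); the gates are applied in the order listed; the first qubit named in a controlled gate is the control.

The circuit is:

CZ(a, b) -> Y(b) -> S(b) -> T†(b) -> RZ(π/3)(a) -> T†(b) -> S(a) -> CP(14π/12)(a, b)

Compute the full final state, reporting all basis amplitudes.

The resulting statevector has amplitude exp(I*pi/3) on |01>, and 0 on every other basis state.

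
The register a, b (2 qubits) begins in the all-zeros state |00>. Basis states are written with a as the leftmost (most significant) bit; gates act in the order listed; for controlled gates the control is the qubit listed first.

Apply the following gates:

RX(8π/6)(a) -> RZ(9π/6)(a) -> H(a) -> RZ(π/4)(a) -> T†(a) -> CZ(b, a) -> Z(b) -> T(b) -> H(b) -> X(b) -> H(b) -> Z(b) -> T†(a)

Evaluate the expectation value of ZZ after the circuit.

The expectation value of ZZ is sqrt(3)/2. Key observation: gates 9-12 undo each other exactly, leaving only the rest of the circuit to track.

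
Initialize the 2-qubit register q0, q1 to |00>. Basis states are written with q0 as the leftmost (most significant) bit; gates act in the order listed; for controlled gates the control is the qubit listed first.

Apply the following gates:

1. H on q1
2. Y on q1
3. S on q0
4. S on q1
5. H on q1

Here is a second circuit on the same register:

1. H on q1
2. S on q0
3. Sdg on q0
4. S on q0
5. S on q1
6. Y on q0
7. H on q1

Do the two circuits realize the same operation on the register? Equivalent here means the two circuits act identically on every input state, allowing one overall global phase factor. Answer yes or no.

No — the two circuits implement different unitaries, even allowing a global phase.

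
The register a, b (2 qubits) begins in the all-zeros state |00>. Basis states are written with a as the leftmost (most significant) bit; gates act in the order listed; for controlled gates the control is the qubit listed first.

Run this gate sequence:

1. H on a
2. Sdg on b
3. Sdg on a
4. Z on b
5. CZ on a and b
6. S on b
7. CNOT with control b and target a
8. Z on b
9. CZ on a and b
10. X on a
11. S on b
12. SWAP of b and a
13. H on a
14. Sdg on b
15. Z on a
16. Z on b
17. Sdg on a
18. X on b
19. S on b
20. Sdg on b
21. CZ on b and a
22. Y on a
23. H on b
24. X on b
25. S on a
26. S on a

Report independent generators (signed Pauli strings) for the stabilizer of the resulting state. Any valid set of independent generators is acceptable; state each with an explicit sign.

The stabilizer group can be generated by +XY, -ZZ, among other valid generating sets.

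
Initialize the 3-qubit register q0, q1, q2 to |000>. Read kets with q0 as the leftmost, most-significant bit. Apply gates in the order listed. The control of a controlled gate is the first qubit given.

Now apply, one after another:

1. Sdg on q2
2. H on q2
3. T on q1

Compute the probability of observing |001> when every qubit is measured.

A full measurement returns |001> with probability 1/2.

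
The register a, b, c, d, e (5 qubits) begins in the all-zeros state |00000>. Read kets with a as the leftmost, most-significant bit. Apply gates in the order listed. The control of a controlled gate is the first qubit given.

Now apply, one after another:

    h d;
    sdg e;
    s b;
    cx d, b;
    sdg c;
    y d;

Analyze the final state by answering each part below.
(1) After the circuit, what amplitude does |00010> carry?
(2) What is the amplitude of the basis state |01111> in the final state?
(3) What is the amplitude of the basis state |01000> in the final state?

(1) |00010> carries amplitude sqrt(2)*I/2 in the final state.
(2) |01111> carries amplitude 0 in the final state.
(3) The amplitude on |01000> is -sqrt(2)*I/2.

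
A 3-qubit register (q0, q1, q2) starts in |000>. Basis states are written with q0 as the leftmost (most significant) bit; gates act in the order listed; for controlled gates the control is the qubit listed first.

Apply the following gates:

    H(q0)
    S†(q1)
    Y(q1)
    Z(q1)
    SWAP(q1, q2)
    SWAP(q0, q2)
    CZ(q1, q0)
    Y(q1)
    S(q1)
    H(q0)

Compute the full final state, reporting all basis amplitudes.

The resulting statevector has amplitude 0 on |000>, 0 on |001>, I/2 on |010>, I/2 on |011>, 0 on |100>, 0 on |101>, -I/2 on |110>, -I/2 on |111>.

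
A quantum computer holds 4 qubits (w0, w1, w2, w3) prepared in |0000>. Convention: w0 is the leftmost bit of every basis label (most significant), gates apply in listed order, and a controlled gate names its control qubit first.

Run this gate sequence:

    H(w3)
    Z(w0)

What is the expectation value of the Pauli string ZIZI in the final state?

The observable ZIZI averages to 1.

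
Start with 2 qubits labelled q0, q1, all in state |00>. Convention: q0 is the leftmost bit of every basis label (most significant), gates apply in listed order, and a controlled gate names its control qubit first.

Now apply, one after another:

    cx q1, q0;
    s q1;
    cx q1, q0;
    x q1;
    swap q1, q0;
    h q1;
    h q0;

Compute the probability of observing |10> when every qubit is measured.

Outcome |10> occurs with probability 1/4.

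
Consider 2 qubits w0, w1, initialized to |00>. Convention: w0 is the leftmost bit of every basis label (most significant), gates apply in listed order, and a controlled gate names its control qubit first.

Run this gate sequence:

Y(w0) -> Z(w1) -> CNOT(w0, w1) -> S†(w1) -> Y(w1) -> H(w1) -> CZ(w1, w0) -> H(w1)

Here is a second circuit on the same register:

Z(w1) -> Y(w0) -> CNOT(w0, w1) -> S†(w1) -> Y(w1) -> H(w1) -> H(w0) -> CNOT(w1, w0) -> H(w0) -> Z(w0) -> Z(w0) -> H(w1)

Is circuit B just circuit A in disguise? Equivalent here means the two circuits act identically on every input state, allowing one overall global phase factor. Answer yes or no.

Yes — the two circuits implement the same unitary up to a global phase.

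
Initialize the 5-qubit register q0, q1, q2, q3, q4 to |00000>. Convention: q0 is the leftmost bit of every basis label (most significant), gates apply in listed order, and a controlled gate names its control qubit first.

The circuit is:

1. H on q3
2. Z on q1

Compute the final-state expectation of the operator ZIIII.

The expectation value of ZIIII is 1.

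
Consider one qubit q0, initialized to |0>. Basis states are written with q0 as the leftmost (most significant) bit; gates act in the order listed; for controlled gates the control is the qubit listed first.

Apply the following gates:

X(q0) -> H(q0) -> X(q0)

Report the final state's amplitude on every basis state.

The final amplitudes are -sqrt(2)/2 on |0>, sqrt(2)/2 on |1>.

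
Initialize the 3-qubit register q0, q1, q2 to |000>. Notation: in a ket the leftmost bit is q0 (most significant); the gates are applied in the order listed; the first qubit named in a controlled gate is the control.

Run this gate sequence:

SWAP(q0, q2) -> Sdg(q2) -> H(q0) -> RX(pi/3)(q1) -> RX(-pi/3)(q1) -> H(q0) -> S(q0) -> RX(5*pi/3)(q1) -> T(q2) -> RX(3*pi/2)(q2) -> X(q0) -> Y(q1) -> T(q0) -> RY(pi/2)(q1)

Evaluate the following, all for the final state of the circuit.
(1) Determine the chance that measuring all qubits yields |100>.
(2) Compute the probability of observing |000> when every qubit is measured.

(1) A full measurement returns |100> with probability 1/4. Key observation: steps 3-6 multiply out to the identity, so the circuit reduces to the remaining gates.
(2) The probability of measuring |000> is 0.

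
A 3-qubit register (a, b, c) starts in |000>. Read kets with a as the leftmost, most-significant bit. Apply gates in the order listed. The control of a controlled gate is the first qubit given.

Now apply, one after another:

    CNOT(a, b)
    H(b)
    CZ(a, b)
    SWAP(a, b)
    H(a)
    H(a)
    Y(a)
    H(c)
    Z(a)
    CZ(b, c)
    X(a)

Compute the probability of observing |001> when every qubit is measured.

Outcome |001> occurs with probability 1/4. Key observation: the block from step 5 through step 6 cancels to the identity and can be dropped.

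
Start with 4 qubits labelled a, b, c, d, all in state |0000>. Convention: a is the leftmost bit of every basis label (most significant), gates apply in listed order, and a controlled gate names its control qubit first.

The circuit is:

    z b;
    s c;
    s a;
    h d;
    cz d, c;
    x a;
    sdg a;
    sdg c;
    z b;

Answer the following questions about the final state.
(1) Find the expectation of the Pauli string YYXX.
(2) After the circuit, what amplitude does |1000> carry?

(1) In the final state, YYXX has expectation 0.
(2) The final state's coefficient on |1000> equals -sqrt(2)*I/2.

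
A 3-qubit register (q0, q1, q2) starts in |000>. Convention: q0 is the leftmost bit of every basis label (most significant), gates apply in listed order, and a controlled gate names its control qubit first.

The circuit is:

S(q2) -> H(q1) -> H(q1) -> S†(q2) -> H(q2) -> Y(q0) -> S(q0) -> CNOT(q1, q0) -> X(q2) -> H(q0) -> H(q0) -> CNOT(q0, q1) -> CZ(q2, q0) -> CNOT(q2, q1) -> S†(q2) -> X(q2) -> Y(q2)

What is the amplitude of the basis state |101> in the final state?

|101> carries amplitude sqrt(2)/2 in the final state. Key observation: the block from step 1 through step 4 cancels to the identity and can be dropped.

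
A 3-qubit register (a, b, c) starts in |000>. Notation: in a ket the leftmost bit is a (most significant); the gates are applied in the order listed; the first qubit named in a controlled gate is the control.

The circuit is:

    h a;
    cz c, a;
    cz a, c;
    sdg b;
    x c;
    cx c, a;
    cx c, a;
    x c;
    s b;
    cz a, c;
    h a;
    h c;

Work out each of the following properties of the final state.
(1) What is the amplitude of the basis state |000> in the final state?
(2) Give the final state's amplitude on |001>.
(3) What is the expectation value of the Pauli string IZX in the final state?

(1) The final state's coefficient on |000> equals sqrt(2)/2. Key observation: the block from step 3 through step 10 cancels to the identity and can be dropped.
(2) The amplitude on |001> is sqrt(2)/2.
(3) The observable IZX averages to 1.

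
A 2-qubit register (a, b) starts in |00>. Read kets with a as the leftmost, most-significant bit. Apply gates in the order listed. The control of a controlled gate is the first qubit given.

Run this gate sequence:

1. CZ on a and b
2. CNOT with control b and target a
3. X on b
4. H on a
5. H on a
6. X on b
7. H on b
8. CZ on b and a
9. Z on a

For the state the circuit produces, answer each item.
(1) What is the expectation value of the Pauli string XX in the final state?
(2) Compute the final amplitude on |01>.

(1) In the final state, XX has expectation 0.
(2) The amplitude on |01> is sqrt(2)/2.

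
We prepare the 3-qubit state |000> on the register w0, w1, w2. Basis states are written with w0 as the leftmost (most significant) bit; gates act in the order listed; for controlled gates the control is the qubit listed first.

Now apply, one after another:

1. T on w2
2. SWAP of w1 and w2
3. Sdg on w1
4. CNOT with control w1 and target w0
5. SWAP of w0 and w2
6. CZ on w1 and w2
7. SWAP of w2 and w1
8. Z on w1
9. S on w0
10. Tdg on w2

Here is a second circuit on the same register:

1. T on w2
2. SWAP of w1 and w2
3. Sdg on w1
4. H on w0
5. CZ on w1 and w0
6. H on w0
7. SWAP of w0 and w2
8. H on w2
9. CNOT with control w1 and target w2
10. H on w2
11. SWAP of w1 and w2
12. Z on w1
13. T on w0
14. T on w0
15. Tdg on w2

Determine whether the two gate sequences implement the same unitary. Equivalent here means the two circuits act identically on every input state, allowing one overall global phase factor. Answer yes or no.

Yes, they are equivalent — the unitaries differ by at most a global phase.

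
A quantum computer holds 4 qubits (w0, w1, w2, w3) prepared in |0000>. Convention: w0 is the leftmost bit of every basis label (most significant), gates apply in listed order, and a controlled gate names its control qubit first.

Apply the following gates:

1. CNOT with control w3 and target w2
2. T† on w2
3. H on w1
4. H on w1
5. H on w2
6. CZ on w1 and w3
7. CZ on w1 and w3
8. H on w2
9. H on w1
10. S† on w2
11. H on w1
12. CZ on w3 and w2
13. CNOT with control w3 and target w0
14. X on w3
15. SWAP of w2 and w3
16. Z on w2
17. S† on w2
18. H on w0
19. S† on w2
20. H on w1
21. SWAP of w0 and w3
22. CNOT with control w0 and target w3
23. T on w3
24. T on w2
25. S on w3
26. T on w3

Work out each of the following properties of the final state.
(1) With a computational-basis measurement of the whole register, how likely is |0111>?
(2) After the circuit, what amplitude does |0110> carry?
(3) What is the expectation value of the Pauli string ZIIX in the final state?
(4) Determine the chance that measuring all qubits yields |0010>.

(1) A full measurement returns |0111> with probability 1/4.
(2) The amplitude on |0110> is exp(I*pi/4)/2.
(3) In the final state, ZIIX has expectation -1.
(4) A full measurement returns |0010> with probability 1/4.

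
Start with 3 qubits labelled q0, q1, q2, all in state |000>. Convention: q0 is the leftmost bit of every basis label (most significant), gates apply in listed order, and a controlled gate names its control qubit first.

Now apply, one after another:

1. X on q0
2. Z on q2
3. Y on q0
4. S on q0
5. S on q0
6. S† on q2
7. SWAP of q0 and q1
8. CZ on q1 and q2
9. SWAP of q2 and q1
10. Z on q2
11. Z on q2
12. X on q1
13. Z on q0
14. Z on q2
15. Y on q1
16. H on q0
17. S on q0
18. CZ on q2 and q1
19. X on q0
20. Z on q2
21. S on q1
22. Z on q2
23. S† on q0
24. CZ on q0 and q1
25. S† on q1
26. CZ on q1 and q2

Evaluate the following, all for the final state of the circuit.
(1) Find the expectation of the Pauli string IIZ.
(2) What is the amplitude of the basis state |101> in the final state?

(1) The observable IIZ averages to 1.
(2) |101> carries amplitude 0 in the final state.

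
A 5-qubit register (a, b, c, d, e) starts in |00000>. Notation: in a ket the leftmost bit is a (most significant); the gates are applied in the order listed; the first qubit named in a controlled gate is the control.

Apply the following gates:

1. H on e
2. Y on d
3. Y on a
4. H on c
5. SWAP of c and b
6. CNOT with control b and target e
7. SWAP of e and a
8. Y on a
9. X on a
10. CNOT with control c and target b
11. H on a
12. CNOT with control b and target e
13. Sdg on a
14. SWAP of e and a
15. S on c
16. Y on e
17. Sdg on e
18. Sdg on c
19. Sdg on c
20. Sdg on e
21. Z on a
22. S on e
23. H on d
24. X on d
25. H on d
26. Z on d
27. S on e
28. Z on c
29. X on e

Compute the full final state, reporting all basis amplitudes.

The resulting statevector has amplitude sqrt(2)*I/2 on |01011>, -sqrt(2)*I/2 on |10011>, and 0 on every other basis state.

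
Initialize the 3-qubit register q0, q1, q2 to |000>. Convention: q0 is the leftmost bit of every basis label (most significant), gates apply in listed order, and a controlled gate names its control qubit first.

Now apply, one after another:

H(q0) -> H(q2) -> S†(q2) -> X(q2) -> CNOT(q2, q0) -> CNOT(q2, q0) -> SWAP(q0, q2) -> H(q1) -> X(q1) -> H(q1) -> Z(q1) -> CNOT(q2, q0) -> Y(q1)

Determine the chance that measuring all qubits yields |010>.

Outcome |010> occurs with probability 1/4.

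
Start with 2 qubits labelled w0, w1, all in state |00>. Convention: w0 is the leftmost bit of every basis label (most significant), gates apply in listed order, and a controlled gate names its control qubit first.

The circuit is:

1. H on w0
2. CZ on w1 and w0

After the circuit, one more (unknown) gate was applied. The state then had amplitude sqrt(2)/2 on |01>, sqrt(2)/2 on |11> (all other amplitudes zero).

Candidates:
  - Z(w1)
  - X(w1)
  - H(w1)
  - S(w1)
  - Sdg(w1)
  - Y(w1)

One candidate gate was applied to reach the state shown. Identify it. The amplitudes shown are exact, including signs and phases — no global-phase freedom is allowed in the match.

The unique candidate consistent with the amplitudes is X(w1).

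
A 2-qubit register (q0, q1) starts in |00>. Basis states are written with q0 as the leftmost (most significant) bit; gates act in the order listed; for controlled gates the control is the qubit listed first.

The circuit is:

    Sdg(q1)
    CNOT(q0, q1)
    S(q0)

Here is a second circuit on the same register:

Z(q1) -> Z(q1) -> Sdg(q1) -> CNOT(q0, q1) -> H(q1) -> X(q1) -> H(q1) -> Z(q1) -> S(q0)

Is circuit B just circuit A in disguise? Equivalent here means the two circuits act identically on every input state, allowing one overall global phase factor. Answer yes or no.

Yes: on every input state the two circuits agree up to one overall phase factor.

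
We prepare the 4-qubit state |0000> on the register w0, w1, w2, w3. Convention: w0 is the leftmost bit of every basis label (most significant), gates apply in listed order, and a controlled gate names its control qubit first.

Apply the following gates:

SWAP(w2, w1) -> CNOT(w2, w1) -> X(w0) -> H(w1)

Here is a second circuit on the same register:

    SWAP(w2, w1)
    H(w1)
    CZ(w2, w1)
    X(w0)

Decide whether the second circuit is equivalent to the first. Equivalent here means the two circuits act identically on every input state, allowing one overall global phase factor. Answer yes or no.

Yes — the two circuits implement the same unitary up to a global phase.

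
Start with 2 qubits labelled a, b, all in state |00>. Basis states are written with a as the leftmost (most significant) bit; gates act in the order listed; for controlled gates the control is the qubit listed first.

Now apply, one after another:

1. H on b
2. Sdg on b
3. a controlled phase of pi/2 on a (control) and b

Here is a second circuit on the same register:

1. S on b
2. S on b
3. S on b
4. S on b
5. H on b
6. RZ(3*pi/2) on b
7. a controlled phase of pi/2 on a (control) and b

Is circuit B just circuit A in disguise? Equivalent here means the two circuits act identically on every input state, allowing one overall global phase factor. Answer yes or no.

Yes — the two circuits implement the same unitary up to a global phase.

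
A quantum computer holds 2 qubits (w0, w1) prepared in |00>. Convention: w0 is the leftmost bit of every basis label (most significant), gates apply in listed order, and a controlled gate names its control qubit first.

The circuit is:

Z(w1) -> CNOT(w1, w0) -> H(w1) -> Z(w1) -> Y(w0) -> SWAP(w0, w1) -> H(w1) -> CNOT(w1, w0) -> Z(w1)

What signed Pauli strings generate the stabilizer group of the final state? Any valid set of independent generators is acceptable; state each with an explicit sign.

The final state is stabilized by the group generated by -XI, -IX; other independent generating sets are equally valid.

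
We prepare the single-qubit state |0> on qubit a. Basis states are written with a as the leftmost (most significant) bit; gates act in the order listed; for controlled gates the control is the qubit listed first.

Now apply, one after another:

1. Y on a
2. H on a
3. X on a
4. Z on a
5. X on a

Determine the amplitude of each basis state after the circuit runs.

The resulting statevector has amplitude -sqrt(2)*I/2 on |0>, -sqrt(2)*I/2 on |1>.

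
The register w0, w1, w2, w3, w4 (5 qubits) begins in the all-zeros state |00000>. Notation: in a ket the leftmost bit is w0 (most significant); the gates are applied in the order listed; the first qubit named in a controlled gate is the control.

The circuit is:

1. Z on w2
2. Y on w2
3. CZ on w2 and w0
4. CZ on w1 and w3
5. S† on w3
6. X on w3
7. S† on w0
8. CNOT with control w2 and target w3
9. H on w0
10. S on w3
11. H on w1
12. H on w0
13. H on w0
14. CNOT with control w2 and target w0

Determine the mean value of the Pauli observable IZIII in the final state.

The expectation value of IZIII is 0.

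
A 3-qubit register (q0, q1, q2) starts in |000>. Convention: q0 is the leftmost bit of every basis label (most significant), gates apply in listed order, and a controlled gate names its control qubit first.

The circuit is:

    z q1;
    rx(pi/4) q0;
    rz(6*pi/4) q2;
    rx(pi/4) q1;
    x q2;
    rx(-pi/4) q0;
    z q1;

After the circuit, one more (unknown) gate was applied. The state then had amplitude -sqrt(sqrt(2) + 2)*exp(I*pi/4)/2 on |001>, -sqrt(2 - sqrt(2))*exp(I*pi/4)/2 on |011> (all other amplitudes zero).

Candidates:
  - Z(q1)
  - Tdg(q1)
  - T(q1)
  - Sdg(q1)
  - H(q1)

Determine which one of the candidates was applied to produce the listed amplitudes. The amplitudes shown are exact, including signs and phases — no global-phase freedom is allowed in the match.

The applied gate was Sdg(q1).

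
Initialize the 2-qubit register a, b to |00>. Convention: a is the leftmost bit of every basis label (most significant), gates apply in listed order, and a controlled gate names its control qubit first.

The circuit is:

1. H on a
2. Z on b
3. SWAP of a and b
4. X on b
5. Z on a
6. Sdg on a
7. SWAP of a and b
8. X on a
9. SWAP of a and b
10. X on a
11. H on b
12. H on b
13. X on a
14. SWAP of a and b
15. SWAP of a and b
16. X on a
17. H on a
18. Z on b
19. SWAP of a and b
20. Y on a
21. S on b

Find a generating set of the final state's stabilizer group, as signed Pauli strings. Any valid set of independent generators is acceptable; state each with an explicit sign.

The stabilizer group can be generated by +XI, -IY, among other valid generating sets.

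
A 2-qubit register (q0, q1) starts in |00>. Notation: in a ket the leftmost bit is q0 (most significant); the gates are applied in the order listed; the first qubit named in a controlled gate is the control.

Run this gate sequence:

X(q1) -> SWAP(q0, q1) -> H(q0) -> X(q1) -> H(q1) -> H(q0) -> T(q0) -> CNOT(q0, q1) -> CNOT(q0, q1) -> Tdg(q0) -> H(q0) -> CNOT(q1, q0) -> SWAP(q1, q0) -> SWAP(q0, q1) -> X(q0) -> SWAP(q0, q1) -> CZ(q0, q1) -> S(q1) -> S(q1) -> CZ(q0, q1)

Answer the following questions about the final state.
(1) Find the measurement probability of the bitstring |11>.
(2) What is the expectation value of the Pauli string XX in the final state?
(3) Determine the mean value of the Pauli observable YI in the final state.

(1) The probability of measuring |11> is 1/4. Key observation: steps 6-11 multiply out to the identity, so the circuit reduces to the remaining gates.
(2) In the final state, XX has expectation 1.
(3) In the final state, YI has expectation 0.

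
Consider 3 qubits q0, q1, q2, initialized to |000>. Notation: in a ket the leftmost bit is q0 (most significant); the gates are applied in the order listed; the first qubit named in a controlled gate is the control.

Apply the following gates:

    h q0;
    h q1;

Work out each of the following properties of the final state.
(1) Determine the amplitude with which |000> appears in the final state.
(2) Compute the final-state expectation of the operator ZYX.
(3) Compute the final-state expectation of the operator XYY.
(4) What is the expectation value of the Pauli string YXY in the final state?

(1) |000> carries amplitude 1/2 in the final state.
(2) The expectation value of ZYX is 0.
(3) In the final state, XYY has expectation 0.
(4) In the final state, YXY has expectation 0.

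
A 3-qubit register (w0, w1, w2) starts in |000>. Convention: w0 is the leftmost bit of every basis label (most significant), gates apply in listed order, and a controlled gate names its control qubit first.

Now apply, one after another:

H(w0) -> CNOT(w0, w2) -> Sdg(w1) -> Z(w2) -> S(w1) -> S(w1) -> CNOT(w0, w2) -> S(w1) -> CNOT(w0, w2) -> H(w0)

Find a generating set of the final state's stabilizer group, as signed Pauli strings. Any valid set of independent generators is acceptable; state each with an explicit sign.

The stabilizer group can be generated by +XIZ, -ZIX, +IZI, among other valid generating sets.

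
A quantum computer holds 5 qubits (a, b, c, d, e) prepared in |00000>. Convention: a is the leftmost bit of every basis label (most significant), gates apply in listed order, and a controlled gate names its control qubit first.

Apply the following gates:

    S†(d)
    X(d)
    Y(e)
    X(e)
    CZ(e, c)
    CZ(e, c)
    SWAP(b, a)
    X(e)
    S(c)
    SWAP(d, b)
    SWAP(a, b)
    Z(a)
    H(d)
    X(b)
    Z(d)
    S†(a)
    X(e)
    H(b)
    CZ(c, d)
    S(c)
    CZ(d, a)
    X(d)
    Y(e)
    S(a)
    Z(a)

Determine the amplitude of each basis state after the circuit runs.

The resulting statevector has amplitude -1/2 on |10001>, -1/2 on |10011>, 1/2 on |11001>, 1/2 on |11011>, and 0 on every other basis state.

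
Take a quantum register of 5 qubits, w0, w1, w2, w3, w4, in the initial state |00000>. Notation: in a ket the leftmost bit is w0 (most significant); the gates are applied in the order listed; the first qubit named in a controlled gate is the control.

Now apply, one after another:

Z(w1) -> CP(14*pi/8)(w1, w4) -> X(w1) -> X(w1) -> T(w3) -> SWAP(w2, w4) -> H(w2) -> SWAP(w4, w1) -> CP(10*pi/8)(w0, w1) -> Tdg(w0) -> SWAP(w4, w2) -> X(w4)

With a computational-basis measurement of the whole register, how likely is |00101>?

Outcome |00101> occurs with probability 0.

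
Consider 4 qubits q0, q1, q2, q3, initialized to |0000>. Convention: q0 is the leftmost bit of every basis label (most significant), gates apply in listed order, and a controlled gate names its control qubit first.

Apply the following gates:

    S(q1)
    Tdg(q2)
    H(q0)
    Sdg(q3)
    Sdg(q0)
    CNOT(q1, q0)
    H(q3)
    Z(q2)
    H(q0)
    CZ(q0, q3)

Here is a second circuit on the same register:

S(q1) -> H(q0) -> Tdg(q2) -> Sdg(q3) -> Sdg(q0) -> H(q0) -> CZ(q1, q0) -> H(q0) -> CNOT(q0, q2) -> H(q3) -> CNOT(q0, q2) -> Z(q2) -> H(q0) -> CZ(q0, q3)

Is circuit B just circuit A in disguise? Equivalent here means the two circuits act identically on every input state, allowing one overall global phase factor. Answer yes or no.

Yes — the two circuits implement the same unitary up to a global phase.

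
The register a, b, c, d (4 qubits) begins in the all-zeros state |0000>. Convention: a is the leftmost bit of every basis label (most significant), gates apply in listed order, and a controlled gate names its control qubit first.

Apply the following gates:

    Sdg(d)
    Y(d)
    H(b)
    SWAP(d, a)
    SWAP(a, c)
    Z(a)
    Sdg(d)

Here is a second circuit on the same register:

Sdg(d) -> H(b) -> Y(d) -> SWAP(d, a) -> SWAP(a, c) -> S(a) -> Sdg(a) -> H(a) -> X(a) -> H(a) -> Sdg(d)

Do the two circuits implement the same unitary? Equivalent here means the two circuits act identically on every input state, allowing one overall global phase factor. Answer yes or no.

Yes: on every input state the two circuits agree up to one overall phase factor.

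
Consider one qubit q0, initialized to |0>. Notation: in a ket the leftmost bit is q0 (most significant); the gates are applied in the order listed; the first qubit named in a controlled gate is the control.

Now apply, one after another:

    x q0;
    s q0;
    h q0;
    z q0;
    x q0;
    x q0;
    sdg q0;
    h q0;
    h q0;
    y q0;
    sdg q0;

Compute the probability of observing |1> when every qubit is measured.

The probability of measuring |1> is 1/2.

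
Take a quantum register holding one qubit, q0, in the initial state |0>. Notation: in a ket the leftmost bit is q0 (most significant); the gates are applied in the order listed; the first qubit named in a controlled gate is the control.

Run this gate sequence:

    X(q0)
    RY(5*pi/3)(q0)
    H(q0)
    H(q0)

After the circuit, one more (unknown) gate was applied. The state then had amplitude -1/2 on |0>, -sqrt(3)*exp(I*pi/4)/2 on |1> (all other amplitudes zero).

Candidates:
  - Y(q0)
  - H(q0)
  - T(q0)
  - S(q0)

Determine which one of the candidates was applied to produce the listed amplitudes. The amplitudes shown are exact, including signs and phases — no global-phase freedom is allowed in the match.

The applied gate was T(q0). Key observation: gates 3-4 undo each other exactly, leaving only the rest of the circuit to track.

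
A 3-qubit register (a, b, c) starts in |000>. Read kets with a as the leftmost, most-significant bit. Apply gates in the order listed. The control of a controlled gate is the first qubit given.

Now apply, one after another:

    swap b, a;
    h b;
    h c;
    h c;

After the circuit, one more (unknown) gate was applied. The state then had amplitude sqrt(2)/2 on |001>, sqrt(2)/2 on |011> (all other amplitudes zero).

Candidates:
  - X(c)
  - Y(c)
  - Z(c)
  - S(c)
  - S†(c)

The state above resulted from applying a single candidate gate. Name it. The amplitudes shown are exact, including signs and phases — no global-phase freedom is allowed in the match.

The unique candidate consistent with the amplitudes is X(c). Key observation: steps 3-4 multiply out to the identity, so the circuit reduces to the remaining gates.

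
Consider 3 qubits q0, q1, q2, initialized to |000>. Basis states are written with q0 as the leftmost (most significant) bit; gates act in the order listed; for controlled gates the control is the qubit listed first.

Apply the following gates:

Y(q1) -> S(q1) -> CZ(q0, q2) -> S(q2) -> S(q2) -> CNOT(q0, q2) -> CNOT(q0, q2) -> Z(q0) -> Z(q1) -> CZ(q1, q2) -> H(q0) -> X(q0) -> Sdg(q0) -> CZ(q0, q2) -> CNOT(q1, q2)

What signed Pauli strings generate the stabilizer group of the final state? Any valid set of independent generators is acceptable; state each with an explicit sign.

One valid set of independent stabilizer generators is -YII, -IZI, -IIZ (any independent generating set of the same group is equally correct). Key observation: gates 6-7 undo each other exactly, leaving only the rest of the circuit to track.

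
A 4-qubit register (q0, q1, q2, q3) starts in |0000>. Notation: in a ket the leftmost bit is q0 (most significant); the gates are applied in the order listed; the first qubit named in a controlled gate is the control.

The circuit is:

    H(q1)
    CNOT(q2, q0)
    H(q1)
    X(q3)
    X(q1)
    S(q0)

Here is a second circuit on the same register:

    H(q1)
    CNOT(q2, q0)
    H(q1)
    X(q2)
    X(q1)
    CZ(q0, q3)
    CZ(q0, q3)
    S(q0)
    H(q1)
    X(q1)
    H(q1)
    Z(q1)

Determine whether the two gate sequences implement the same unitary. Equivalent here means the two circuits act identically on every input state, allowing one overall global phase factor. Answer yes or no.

No — the two circuits implement different unitaries, even allowing a global phase.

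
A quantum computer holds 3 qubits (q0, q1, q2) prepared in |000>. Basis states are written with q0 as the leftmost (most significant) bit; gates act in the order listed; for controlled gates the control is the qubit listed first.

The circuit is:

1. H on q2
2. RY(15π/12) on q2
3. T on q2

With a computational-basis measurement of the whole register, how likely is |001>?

Outcome |001> occurs with probability 1/2 - sqrt(2)/4.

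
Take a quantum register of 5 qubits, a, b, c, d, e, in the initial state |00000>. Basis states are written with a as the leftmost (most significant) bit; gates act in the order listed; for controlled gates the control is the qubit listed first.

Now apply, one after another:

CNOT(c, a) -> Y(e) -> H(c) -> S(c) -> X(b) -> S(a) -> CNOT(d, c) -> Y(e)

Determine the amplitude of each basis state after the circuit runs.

The resulting statevector has amplitude sqrt(2)/2 on |01000>, sqrt(2)*I/2 on |01100>, and 0 on every other basis state.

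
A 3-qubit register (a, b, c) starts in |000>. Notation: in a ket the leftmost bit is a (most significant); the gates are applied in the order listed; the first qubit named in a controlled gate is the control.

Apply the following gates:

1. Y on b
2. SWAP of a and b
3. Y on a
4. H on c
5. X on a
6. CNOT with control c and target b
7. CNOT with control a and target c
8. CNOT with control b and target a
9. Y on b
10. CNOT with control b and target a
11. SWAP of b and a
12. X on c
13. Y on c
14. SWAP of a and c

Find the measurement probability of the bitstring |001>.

The probability of measuring |001> is 0.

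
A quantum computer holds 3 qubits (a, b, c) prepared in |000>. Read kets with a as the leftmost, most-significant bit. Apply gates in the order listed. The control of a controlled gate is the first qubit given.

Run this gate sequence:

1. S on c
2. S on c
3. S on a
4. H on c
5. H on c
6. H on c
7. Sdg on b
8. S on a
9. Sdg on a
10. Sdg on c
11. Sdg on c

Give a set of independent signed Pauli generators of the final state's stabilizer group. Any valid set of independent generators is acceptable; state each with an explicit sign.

The final state is stabilized by the group generated by -IIX, +ZII, +IZI; other independent generating sets are equally valid.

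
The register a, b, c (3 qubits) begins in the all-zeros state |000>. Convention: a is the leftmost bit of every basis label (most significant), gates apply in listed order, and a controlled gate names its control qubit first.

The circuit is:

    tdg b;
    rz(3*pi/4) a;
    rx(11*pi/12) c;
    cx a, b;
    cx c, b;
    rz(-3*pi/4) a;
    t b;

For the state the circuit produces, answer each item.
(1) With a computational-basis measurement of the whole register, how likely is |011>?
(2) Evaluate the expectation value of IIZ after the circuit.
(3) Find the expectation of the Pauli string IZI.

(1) The probability of measuring |011> is sqrt(2)/8 + sqrt(6)/8 + 1/2.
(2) The observable IIZ averages to -sqrt(6)/4 - sqrt(2)/4.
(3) The observable IZI averages to -sqrt(6)/4 - sqrt(2)/4.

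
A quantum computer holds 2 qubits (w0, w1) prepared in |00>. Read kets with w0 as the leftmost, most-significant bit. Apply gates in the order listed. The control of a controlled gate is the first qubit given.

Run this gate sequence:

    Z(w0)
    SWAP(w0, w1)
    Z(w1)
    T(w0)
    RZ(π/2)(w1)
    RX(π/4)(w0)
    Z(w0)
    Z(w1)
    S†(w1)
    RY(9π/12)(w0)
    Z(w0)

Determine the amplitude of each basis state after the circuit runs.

After the circuit, the state carries amplitude sqrt(2)*(-1 + I)*exp(3*I*pi/4)/4 on |00>, 0 on |01>, (sqrt(2) + 2 - sqrt(2)*I + 2*I)*exp(3*I*pi/4)/4 on |10>, 0 on |11>.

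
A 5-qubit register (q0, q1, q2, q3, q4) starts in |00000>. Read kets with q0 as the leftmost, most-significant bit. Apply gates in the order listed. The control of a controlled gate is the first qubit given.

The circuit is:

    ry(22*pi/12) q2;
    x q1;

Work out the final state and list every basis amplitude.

After the circuit, the state carries amplitude -sqrt(6)/4 - sqrt(2)/4 on |01000>, -sqrt(2)/4 + sqrt(6)/4 on |01100>, and 0 on every other basis state.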